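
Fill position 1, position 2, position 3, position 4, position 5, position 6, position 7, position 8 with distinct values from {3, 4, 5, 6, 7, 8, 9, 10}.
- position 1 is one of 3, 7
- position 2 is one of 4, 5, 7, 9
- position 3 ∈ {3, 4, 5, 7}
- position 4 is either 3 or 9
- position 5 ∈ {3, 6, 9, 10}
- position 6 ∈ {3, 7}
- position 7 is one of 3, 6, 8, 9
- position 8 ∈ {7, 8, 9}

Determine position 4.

The 8 variables together cover exactly {3, 4, 5, 6, 7, 8, 9, 10} — 8 values for 8 variables — and 10 appears only in position 5's list, so position 5 = 10.
The 7 still-open variables draw from only 7 values {3, 4, 5, 6, 7, 8, 9}, so each is used; only position 7 can be 6, hence position 7 = 6.
The 6 still-open variables draw from only 6 values {3, 4, 5, 7, 8, 9}, so each is used; only position 8 can be 8, hence position 8 = 8.
position 1 and position 6 share exactly the 2 values {3, 7}; by pigeonhole those values go to them, so strike 3, 7 from position 2, position 3, position 4.
So position 4 = 9.

9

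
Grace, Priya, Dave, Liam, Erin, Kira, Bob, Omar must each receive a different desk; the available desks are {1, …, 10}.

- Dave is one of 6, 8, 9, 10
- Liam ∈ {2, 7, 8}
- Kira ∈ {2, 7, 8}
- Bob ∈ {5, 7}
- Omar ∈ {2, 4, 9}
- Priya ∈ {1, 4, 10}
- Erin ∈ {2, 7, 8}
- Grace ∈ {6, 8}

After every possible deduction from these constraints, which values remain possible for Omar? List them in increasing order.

Liam, Erin, Kira between them cover only {2, 7, 8} — a naked triple. Remove those values from Grace, Dave, Bob, Omar.
Grace's domain is down to {6}, so Grace = 6. So Dave can't be 6.
Bob's domain is down to {5}, so Bob = 5.
No further eliminations apply; Omar can still be any of 4, 9.

4, 9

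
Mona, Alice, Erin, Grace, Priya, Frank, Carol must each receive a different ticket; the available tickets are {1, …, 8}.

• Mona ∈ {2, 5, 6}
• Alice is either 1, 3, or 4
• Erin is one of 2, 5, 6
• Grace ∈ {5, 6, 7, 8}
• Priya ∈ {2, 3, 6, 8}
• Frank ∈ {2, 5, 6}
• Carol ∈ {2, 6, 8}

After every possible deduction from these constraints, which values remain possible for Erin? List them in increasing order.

2, 5, 6

The 3 variables Mona, Erin, Frank are confined to {2, 5, 6}, which locks those values in; drop them from Grace, Priya, Carol.
Carol's domain is down to {8}, so Carol = 8. Remove 8 from Grace, Priya.
Grace's domain is down to {7}, so Grace = 7.
Priya has just one choice, so Priya = 3. Strike 3 from Alice.
No further eliminations apply; Erin can still be any of 2, 5, 6.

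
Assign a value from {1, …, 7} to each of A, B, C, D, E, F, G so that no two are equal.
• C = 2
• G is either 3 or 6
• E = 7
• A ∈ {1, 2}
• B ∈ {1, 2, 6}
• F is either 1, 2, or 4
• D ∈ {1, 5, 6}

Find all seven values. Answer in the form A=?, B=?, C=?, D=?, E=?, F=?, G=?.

A=1, B=6, C=2, D=5, E=7, F=4, G=3

C's domain is down to {2}, so C = 2. So A, B, F can't be 2.
E has just one choice, so E = 7.
A has just one choice, so A = 1. Strike 1 from B, D, F.
B's domain is down to {6}, so B = 6. Remove 6 from D, G.
D has just one choice, so D = 5.
F's domain is down to {4}, so F = 4.
G must be 3 (only option left).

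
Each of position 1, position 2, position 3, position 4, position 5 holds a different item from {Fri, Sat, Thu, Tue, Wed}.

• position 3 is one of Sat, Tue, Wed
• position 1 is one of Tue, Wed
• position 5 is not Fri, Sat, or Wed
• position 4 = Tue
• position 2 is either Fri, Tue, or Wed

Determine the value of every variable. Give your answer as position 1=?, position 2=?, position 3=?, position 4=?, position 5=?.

position 1=Wed, position 2=Fri, position 3=Sat, position 4=Tue, position 5=Thu

position 4 has just one choice, so position 4 = Tue. Strike Tue from position 1, position 2, position 3, position 5.
position 5 has just one choice, so position 5 = Thu.
position 1's domain is down to {Wed}, so position 1 = Wed. Remove Wed from position 2, position 3.
position 2 must be Fri (only option left).
position 3's domain is down to {Sat}, so position 3 = Sat.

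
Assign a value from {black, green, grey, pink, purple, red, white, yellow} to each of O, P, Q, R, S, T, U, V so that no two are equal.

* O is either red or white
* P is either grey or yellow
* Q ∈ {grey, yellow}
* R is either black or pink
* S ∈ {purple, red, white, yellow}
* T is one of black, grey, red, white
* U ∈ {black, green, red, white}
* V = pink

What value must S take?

V's domain is down to {pink}, so V = pink. Eliminate pink elsewhere: R.
That leaves R = black. Remove black from T, U.
The 6 still-open variables draw from only 6 values {green, grey, purple, red, white, yellow}, so each is used; only U can be green, hence U = green.
The 5 still-open variables draw from only 5 values {grey, purple, red, white, yellow}, so each is used; only S can be purple, hence S = purple.

purple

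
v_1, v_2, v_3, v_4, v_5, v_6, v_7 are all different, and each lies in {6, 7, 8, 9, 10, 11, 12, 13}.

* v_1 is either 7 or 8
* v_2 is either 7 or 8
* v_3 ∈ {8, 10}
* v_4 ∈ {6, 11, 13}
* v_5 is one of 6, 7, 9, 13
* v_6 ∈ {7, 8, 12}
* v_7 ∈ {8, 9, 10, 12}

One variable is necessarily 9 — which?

The 2 variables v_1 and v_2 are confined to {7, 8}, which locks those values in; drop them from v_3, v_5, v_6, v_7.
v_3's domain is down to {10}, so v_3 = 10. Remove 10 from v_7.
v_6 has just one choice, so v_6 = 12. Strike 12 from v_7.
So 9 goes to v_7.

v_7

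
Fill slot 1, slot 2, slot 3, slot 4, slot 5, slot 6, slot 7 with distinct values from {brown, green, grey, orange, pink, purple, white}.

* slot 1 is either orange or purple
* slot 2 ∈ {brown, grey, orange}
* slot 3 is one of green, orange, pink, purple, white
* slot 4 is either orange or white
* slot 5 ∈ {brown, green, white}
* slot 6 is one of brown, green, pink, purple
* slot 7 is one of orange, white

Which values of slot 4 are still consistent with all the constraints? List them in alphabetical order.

Among the 7 variables, grey fits only slot 2 (and all 7 values in {brown, green, grey, orange, pink, purple, white} must be used), so slot 2 = grey.
slot 4 and slot 7 share exactly the 2 values {orange, white}; by pigeonhole those values go to them, so strike orange, white from slot 1, slot 3, slot 5.
slot 1's domain is down to {purple}, so slot 1 = purple. So slot 3, slot 6 can't be purple.
No further eliminations apply; slot 4 can still be any of orange, white.

orange, white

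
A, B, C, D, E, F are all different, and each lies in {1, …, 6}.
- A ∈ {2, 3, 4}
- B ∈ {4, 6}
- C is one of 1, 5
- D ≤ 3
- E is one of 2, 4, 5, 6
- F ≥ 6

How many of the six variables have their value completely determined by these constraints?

F's domain is down to {6}, so F = 6. So B, E can't be 6.
B must be 4 (only option left). Remove 4 from A, E.
Determined: B=4, F=6. The other variables each still have more than one consistent value. That makes 2.

2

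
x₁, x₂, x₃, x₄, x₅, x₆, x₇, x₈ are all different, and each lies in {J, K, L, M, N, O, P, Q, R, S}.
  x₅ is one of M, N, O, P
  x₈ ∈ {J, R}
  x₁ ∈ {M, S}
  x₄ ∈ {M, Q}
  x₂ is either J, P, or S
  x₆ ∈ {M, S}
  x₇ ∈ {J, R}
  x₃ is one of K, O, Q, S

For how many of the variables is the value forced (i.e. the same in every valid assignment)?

2

x₁ and x₆ share exactly the 2 values {M, S}; by pigeonhole those values go to them, so strike M, S from x₂, x₃, x₄, x₅.
That leaves x₄ = Q. Strike Q from x₃.
x₇ and x₈ share exactly the 2 values {J, R}; by pigeonhole those values go to them, so strike J, R from x₂.
x₂ has just one choice, so x₂ = P. Strike P from x₅.
Determined: x₂=P, x₄=Q. The other variables each still have more than one consistent value. That makes 2.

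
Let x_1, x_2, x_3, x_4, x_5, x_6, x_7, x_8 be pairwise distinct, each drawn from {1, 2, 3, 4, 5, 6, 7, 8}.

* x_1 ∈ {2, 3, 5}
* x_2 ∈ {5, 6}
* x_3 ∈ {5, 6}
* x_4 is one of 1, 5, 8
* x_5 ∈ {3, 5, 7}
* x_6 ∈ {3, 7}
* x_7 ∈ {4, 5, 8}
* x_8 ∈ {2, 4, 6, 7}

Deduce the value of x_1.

Among the 8 variables, 1 fits only x_4 (and all 8 values in {1, 2, 3, 4, 5, 6, 7, 8} must be used), so x_4 = 1.
The 7 still-open variables draw from only 7 values {2, 3, 4, 5, 6, 7, 8}, so each is used; only x_7 can be 8, hence x_7 = 8.
Among the 6 still-open variables, 4 fits only x_8 (and all 6 values in {2, 3, 4, 5, 6, 7} must be used), so x_8 = 4.
The 5 still-open variables together cover exactly {2, 3, 5, 6, 7} — 5 values for 5 variables — and 2 appears only in x_1's list, so x_1 = 2.

2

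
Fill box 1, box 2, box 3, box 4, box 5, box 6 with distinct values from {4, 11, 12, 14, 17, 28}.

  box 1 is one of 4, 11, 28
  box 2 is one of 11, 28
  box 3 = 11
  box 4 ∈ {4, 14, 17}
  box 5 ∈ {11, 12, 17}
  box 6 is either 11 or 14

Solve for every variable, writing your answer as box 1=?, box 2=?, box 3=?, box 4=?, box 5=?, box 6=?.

box 1=4, box 2=28, box 3=11, box 4=17, box 5=12, box 6=14

box 3 must be 11 (only option left). So box 1, box 2, box 5, box 6 can't be 11.
That leaves box 6 = 14. Remove 14 from box 4.
That leaves box 2 = 28. Remove 28 from box 1.
box 1 has just one choice, so box 1 = 4. Remove 4 from box 4.
That leaves box 4 = 17. Eliminate 17 elsewhere: box 5.
box 5's domain is down to {12}, so box 5 = 12.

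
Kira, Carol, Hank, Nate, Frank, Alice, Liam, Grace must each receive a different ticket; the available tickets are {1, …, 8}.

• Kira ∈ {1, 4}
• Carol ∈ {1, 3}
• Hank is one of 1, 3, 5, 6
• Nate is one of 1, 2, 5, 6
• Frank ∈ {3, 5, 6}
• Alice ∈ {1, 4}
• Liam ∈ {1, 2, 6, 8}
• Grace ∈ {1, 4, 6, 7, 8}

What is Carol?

The 8 variables draw from only 8 values {1, 2, 3, 4, 5, 6, 7, 8}, so each is used; only Grace can be 7, hence Grace = 7.
The 7 still-open variables draw from only 7 values {1, 2, 3, 4, 5, 6, 8}, so each is used; only Liam can be 8, hence Liam = 8.
The 6 still-open variables together cover exactly {1, 2, 3, 4, 5, 6} — 6 values for 6 variables — and 2 appears only in Nate's list, so Nate = 2.
The 2 variables Kira and Alice are confined to {1, 4}, which locks those values in; drop them from Carol, Hank.
So Carol = 3.

3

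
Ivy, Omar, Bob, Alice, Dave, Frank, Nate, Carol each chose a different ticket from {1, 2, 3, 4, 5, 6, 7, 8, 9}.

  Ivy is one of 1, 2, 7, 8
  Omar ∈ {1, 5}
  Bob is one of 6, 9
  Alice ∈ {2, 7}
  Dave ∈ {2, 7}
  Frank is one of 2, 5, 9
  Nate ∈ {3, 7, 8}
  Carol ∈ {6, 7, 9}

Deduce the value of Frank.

5

The 8 variables together cover exactly {1, 2, 3, 5, 6, 7, 8, 9} — 8 values for 8 variables — and 3 appears only in Nate's list, so Nate = 3.
Among the 7 still-open variables, 8 fits only Ivy (and all 7 values in {1, 2, 5, 6, 7, 8, 9} must be used), so Ivy = 8.
The 6 still-open variables draw from only 6 values {1, 2, 5, 6, 7, 9}, so each is used; only Omar can be 1, hence Omar = 1.
The 5 still-open variables draw from only 5 values {2, 5, 6, 7, 9}, so each is used; only Frank can be 5, hence Frank = 5.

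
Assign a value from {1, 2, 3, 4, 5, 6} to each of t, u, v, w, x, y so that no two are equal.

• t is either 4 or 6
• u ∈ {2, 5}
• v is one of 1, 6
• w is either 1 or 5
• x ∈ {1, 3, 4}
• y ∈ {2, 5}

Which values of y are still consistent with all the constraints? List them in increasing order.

2, 5

Among the 6 variables, 3 fits only x (and all 6 values in {1, 2, 3, 4, 5, 6} must be used), so x = 3.
Among the 5 still-open variables, 4 fits only t (and all 5 values in {1, 2, 4, 5, 6} must be used), so t = 4.
The 4 still-open variables together cover exactly {1, 2, 5, 6} — 4 values for 4 variables — and 6 appears only in v's list, so v = 6.
Among the 3 still-open variables, 1 fits only w (and all 3 values in {1, 2, 5} must be used), so w = 1.
No further eliminations apply; y can still be any of 2, 5.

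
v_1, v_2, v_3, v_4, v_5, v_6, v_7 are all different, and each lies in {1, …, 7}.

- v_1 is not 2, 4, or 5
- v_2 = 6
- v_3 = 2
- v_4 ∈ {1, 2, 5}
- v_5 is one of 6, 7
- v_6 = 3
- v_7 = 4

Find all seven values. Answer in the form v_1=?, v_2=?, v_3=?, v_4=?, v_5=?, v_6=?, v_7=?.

v_1=1, v_2=6, v_3=2, v_4=5, v_5=7, v_6=3, v_7=4

v_2's domain is down to {6}, so v_2 = 6. Strike 6 from v_1, v_5.
That leaves v_3 = 2. Eliminate 2 elsewhere: v_4.
v_5 must be 7 (only option left). Remove 7 from v_1.
That leaves v_6 = 3. Remove 3 from v_1.
v_7 must be 4 (only option left).
v_1's domain is down to {1}, so v_1 = 1. So v_4 can't be 1.
v_4's domain is down to {5}, so v_4 = 5.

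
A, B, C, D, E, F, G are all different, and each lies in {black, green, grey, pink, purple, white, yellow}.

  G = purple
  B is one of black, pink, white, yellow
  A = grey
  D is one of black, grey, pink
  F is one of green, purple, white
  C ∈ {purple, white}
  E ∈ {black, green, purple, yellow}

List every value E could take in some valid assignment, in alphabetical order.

black, yellow

A's domain is down to {grey}, so A = grey. Remove grey from D.
G's domain is down to {purple}, so G = purple. Remove purple from C, E, F.
That leaves C = white. Remove white from B, F.
That leaves F = green. Remove green from E.
No further eliminations apply; E can still be any of black, yellow.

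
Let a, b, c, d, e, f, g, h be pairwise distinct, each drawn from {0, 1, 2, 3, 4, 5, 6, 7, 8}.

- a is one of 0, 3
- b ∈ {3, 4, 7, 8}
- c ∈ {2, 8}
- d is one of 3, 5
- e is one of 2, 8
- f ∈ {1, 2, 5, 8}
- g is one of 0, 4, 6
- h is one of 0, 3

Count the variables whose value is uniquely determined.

a and h between them cover only {0, 3} — a naked pair. Remove those values from b, d, g.
d must be 5 (only option left). Eliminate 5 elsewhere: f.
The 2 variables c and e are confined to {2, 8}, which locks those values in; drop them from b, f.
That leaves f = 1.
Determined: d=5, f=1. The other variables each still have more than one consistent value. That makes 2.

2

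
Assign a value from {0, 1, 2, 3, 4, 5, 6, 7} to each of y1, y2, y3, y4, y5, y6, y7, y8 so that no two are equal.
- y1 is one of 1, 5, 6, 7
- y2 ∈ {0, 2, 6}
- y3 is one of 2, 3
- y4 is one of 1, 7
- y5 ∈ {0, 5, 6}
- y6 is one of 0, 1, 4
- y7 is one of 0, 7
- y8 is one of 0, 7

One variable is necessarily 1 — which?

y4

Among the 8 variables, 3 fits only y3 (and all 8 values in {0, 1, 2, 3, 4, 5, 6, 7} must be used), so y3 = 3.
Among the 7 still-open variables, 2 fits only y2 (and all 7 values in {0, 1, 2, 4, 5, 6, 7} must be used), so y2 = 2.
The 6 still-open variables draw from only 6 values {0, 1, 4, 5, 6, 7}, so each is used; only y6 can be 4, hence y6 = 4.
y7 and y8 between them cover only {0, 7} — a naked pair. Remove those values from y1, y4, y5.
So 1 goes to y4.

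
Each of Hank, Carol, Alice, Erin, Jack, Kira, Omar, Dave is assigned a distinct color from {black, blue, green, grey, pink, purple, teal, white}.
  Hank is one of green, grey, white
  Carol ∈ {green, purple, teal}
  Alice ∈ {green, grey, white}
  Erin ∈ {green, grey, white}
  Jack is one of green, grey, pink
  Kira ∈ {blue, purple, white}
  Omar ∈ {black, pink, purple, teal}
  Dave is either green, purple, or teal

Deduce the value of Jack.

pink

Among the 8 variables, black fits only Omar (and all 8 values in {black, blue, green, grey, pink, purple, teal, white} must be used), so Omar = black.
The 7 still-open variables draw from only 7 values {blue, green, grey, pink, purple, teal, white}, so each is used; only Kira can be blue, hence Kira = blue.
Among the 6 still-open variables, pink fits only Jack (and all 6 values in {green, grey, pink, purple, teal, white} must be used), so Jack = pink.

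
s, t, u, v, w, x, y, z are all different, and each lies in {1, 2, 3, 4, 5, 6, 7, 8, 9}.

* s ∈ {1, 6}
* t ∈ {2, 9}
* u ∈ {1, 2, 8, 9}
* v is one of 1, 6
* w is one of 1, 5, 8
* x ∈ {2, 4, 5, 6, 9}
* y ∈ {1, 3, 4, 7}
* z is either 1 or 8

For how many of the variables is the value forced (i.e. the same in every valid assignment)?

The 2 variables s and v are confined to {1, 6}, which locks those values in; drop them from u, w, x, y, z.
That leaves z = 8. Eliminate 8 elsewhere: u, w.
That leaves w = 5. So x can't be 5.
t and u between them cover only {2, 9} — a naked pair. Remove those values from x.
x has just one choice, so x = 4. Strike 4 from y.
Determined: w=5, x=4, z=8. The other variables each still have more than one consistent value. That makes 3.

3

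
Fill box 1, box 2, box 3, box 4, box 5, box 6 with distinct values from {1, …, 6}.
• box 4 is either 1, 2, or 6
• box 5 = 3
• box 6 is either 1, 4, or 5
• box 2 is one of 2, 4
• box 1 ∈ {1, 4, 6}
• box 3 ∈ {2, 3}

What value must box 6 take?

box 5's domain is down to {3}, so box 5 = 3. So box 3 can't be 3.
That leaves box 3 = 2. Eliminate 2 elsewhere: box 2, box 4.
box 2 must be 4 (only option left). So box 1, box 6 can't be 4.
The 3 still-open variables draw from only 3 values {1, 5, 6}, so each is used; only box 6 can be 5, hence box 6 = 5.

5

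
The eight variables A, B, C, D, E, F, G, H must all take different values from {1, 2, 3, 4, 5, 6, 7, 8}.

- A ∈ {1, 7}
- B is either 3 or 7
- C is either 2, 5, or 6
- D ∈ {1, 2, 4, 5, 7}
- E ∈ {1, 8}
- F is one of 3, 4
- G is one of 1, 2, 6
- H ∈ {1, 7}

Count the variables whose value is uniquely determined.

The 8 variables together cover exactly {1, 2, 3, 4, 5, 6, 7, 8} — 8 values for 8 variables — and 8 appears only in E's list, so E = 8.
The 2 variables A and H are confined to {1, 7}, which locks those values in; drop them from B, D, G.
That leaves B = 3. So F can't be 3.
F has just one choice, so F = 4. Remove 4 from D.
Determined: B=3, E=8, F=4. The other variables each still have more than one consistent value. That makes 3.

3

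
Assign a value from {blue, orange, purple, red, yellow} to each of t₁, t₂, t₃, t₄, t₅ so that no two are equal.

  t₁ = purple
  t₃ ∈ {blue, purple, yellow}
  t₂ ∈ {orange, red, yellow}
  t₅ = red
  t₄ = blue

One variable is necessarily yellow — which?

t₃

t₁ has just one choice, so t₁ = purple. Remove purple from t₃.
That leaves t₄ = blue. Remove blue from t₃.
So yellow goes to t₃.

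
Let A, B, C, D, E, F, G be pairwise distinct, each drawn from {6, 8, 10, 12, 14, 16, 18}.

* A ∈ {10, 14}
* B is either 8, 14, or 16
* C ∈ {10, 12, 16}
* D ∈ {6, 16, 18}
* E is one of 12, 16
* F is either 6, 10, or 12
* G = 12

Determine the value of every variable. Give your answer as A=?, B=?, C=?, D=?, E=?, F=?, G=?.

A=14, B=8, C=10, D=18, E=16, F=6, G=12

G's domain is down to {12}, so G = 12. Remove 12 from C, E, F.
E has just one choice, so E = 16. Strike 16 from B, C, D.
That leaves C = 10. So A, F can't be 10.
That leaves F = 6. So D can't be 6.
A's domain is down to {14}, so A = 14. So B can't be 14.
That leaves B = 8.
That leaves D = 18.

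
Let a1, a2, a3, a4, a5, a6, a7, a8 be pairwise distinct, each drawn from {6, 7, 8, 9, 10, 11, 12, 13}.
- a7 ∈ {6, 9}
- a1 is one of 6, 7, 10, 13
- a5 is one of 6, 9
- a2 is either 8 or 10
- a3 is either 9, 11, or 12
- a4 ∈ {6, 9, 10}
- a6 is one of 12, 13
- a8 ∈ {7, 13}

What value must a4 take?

The 8 variables draw from only 8 values {6, 7, 8, 9, 10, 11, 12, 13}, so each is used; only a2 can be 8, hence a2 = 8.
Among the 7 still-open variables, 11 fits only a3 (and all 7 values in {6, 7, 9, 10, 11, 12, 13} must be used), so a3 = 11.
Among the 6 still-open variables, 12 fits only a6 (and all 6 values in {6, 7, 9, 10, 12, 13} must be used), so a6 = 12.
The 2 variables a5 and a7 are confined to {6, 9}, which locks those values in; drop them from a1, a4.
So a4 = 10.

10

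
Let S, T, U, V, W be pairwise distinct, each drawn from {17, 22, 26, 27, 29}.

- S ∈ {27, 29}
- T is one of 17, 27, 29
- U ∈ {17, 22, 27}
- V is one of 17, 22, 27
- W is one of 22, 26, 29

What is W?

26

The 5 variables together cover exactly {17, 22, 26, 27, 29} — 5 values for 5 variables — and 26 appears only in W's list, so W = 26.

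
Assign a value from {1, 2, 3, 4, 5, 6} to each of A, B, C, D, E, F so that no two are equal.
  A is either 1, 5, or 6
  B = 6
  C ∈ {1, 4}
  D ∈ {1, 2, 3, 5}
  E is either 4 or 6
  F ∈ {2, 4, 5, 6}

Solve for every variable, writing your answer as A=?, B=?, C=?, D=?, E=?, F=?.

B's domain is down to {6}, so B = 6. Eliminate 6 elsewhere: A, E, F.
E's domain is down to {4}, so E = 4. Strike 4 from C, F.
That leaves C = 1. Remove 1 from A, D.
A's domain is down to {5}, so A = 5. So D, F can't be 5.
F has just one choice, so F = 2. Eliminate 2 elsewhere: D.
D has just one choice, so D = 3.

A=5, B=6, C=1, D=3, E=4, F=2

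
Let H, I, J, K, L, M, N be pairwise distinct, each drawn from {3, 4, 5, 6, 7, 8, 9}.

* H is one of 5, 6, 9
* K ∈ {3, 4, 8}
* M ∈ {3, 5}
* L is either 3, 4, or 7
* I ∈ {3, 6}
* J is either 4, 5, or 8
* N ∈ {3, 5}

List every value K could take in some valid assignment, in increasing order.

The 7 variables draw from only 7 values {3, 4, 5, 6, 7, 8, 9}, so each is used; only L can be 7, hence L = 7.
Among the 6 still-open variables, 9 fits only H (and all 6 values in {3, 4, 5, 6, 8, 9} must be used), so H = 9.
The 5 still-open variables together cover exactly {3, 4, 5, 6, 8} — 5 values for 5 variables — and 6 appears only in I's list, so I = 6.
M and N share exactly the 2 values {3, 5}; by pigeonhole those values go to them, so strike 3, 5 from J, K.
No further eliminations apply; K can still be any of 4, 8.

4, 8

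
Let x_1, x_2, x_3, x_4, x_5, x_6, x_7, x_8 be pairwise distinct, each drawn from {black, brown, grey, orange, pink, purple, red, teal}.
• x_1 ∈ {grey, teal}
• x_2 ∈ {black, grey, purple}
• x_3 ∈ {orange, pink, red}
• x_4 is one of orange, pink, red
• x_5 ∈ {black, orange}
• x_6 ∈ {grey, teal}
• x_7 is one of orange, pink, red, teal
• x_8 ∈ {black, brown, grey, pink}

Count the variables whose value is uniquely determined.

3

The 8 variables draw from only 8 values {black, brown, grey, orange, pink, purple, red, teal}, so each is used; only x_8 can be brown, hence x_8 = brown.
Among the 7 still-open variables, purple fits only x_2 (and all 7 values in {black, grey, orange, pink, purple, red, teal} must be used), so x_2 = purple.
Among the 6 still-open variables, black fits only x_5 (and all 6 values in {black, grey, orange, pink, red, teal} must be used), so x_5 = black.
x_1 and x_6 share exactly the 2 values {grey, teal}; by pigeonhole those values go to them, so strike grey, teal from x_7.
Determined: x_2=purple, x_5=black, x_8=brown. The other variables each still have more than one consistent value. That makes 3.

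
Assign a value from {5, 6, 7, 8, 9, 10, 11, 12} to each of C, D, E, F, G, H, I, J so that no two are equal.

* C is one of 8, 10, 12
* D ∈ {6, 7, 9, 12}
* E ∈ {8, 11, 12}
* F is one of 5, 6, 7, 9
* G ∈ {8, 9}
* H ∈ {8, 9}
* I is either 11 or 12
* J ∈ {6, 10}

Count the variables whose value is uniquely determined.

4

The 8 variables draw from only 8 values {5, 6, 7, 8, 9, 10, 11, 12}, so each is used; only F can be 5, hence F = 5.
Among the 7 still-open variables, 7 fits only D (and all 7 values in {6, 7, 8, 9, 10, 11, 12} must be used), so D = 7.
The 6 still-open variables draw from only 6 values {6, 8, 9, 10, 11, 12}, so each is used; only J can be 6, hence J = 6.
The 5 still-open variables together cover exactly {8, 9, 10, 11, 12} — 5 values for 5 variables — and 10 appears only in C's list, so C = 10.
The 2 variables G and H are confined to {8, 9}, which locks those values in; drop them from E.
Determined: C=10, D=7, F=5, J=6. The other variables each still have more than one consistent value. That makes 4.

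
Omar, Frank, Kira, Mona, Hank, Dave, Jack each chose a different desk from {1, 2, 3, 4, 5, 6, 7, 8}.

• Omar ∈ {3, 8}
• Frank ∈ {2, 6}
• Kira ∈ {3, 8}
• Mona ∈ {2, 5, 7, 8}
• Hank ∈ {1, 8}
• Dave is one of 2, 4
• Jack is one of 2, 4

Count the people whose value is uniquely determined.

Omar and Kira share exactly the 2 values {3, 8}; by pigeonhole those values go to them, so strike 3, 8 from Mona, Hank.
Hank has just one choice, so Hank = 1.
The 2 variables Dave and Jack are confined to {2, 4}, which locks those values in; drop them from Frank, Mona.
Frank has just one choice, so Frank = 6.
Determined: Frank=6, Hank=1. The other people each still have more than one consistent value. That makes 2.

2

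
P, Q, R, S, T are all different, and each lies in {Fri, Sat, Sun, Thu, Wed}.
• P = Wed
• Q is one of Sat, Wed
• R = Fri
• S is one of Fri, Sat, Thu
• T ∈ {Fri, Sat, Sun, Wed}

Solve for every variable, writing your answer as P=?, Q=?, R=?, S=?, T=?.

P=Wed, Q=Sat, R=Fri, S=Thu, T=Sun

P's domain is down to {Wed}, so P = Wed. Eliminate Wed elsewhere: Q, T.
Q's domain is down to {Sat}, so Q = Sat. Strike Sat from S, T.
R has just one choice, so R = Fri. So S, T can't be Fri.
S must be Thu (only option left).
T's domain is down to {Sun}, so T = Sun.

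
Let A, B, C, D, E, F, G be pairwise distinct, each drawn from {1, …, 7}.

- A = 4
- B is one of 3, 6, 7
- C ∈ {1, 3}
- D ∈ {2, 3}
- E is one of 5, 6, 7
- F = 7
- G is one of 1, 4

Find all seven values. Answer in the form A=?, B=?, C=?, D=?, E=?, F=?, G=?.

A's domain is down to {4}, so A = 4. So G can't be 4.
F has just one choice, so F = 7. Remove 7 from B, E.
That leaves G = 1. Strike 1 from C.
C has just one choice, so C = 3. Remove 3 from B, D.
D's domain is down to {2}, so D = 2.
That leaves B = 6. Eliminate 6 elsewhere: E.
E must be 5 (only option left).

A=4, B=6, C=3, D=2, E=5, F=7, G=1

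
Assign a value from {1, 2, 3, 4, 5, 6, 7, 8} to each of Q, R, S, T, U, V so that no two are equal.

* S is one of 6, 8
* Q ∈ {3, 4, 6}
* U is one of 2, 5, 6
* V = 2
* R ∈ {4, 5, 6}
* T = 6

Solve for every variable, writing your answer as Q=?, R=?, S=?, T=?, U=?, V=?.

Q=3, R=4, S=8, T=6, U=5, V=2

T must be 6 (only option left). Strike 6 from Q, R, S, U.
V has just one choice, so V = 2. Eliminate 2 elsewhere: U.
S must be 8 (only option left).
U must be 5 (only option left). Strike 5 from R.
R must be 4 (only option left). So Q can't be 4.
Q has just one choice, so Q = 3.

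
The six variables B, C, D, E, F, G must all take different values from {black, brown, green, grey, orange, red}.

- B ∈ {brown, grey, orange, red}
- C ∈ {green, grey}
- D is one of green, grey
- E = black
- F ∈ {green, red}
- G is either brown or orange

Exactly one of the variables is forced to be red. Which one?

F

E must be black (only option left).
C and D share exactly the 2 values {green, grey}; by pigeonhole those values go to them, so strike green, grey from B, F.
So red goes to F.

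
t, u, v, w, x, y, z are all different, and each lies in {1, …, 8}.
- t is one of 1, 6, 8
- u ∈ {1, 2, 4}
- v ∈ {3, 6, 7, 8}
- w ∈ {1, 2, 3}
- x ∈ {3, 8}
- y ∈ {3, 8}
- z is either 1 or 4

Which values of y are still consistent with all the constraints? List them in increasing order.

3, 8

The 7 variables draw from only 7 values {1, 2, 3, 4, 6, 7, 8}, so each is used; only v can be 7, hence v = 7.
The 6 still-open variables draw from only 6 values {1, 2, 3, 4, 6, 8}, so each is used; only t can be 6, hence t = 6.
x and y share exactly the 2 values {3, 8}; by pigeonhole those values go to them, so strike 3, 8 from w.
No further eliminations apply; y can still be any of 3, 8.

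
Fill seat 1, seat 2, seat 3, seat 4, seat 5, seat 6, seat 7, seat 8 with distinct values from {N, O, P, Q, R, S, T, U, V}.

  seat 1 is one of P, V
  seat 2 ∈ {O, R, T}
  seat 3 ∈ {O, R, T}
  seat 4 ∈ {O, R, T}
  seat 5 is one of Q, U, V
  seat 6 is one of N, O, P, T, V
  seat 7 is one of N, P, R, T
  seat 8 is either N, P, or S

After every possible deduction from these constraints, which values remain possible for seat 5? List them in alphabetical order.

seat 2, seat 3, seat 4 between them cover only {O, R, T} — a naked triple. Remove those values from seat 6, seat 7.
seat 1, seat 6, seat 7 between them cover only {N, P, V} — a naked triple. Remove those values from seat 5, seat 8.
seat 8 has just one choice, so seat 8 = S.
No further eliminations apply; seat 5 can still be any of Q, U.

Q, U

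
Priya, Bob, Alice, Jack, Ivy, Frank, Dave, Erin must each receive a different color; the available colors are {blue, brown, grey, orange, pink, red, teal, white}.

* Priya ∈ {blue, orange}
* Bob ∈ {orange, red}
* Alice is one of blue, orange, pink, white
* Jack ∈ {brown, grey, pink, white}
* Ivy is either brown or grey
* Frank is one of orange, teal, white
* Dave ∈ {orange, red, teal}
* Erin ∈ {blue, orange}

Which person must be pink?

Priya and Erin between them cover only {blue, orange} — a naked pair. Remove those values from Bob, Alice, Frank, Dave.
That leaves Bob = red. Remove red from Dave.
Dave has just one choice, so Dave = teal. So Frank can't be teal.
That leaves Frank = white. So Alice, Jack can't be white.
So pink goes to Alice.

Alice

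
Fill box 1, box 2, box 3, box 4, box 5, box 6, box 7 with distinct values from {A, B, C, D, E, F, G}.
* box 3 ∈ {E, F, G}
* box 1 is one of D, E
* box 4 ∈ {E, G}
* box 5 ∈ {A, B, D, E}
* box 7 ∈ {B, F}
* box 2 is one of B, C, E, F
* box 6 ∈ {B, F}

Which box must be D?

Among the 7 variables, A fits only box 5 (and all 7 values in {A, B, C, D, E, F, G} must be used), so box 5 = A.
Among the 6 still-open variables, C fits only box 2 (and all 6 values in {B, C, D, E, F, G} must be used), so box 2 = C.
The 5 still-open variables together cover exactly {B, D, E, F, G} — 5 values for 5 variables — and D appears only in box 1's list, so box 1 = D.

box 1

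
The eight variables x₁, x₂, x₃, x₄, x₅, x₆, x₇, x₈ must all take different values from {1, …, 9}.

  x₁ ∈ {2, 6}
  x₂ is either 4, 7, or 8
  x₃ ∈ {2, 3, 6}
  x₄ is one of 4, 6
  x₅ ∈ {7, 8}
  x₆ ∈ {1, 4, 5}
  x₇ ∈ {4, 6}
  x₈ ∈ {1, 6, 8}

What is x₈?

1

Among the 8 variables, 3 fits only x₃ (and all 8 values in {1, 2, 3, 4, 5, 6, 7, 8} must be used), so x₃ = 3.
Among the 7 still-open variables, 2 fits only x₁ (and all 7 values in {1, 2, 4, 5, 6, 7, 8} must be used), so x₁ = 2.
The 6 still-open variables draw from only 6 values {1, 4, 5, 6, 7, 8}, so each is used; only x₆ can be 5, hence x₆ = 5.
Among the 5 still-open variables, 1 fits only x₈ (and all 5 values in {1, 4, 6, 7, 8} must be used), so x₈ = 1.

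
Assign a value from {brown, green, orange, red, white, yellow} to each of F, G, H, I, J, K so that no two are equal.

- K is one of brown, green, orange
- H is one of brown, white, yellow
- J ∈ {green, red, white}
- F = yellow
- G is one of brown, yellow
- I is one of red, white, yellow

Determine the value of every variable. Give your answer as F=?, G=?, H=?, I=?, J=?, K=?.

F=yellow, G=brown, H=white, I=red, J=green, K=orange

F's domain is down to {yellow}, so F = yellow. So G, H, I can't be yellow.
G must be brown (only option left). Strike brown from H, K.
H's domain is down to {white}, so H = white. So I, J can't be white.
That leaves I = red. Remove red from J.
That leaves J = green. Remove green from K.
K's domain is down to {orange}, so K = orange.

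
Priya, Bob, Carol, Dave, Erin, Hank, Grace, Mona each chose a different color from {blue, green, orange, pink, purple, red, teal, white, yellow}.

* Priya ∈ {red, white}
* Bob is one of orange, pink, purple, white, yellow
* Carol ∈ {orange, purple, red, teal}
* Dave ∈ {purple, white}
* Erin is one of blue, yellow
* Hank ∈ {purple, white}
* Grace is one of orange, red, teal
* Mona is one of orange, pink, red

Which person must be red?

Priya

The 8 variables together cover exactly {blue, orange, pink, purple, red, teal, white, yellow} — 8 values for 8 variables — and blue appears only in Erin's list, so Erin = blue.
The 7 still-open variables draw from only 7 values {orange, pink, purple, red, teal, white, yellow}, so each is used; only Bob can be yellow, hence Bob = yellow.
The 6 still-open variables together cover exactly {orange, pink, purple, red, teal, white} — 6 values for 6 variables — and pink appears only in Mona's list, so Mona = pink.
Dave and Hank share exactly the 2 values {purple, white}; by pigeonhole those values go to them, so strike purple, white from Priya, Carol.
So red goes to Priya.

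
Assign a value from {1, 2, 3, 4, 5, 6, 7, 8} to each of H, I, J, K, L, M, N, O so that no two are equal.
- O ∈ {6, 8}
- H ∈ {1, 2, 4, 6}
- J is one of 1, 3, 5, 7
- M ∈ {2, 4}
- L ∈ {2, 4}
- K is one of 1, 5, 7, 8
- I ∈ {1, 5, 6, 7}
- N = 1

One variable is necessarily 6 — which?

H

N's domain is down to {1}, so N = 1. Remove 1 from H, I, J, K.
Among the 7 still-open variables, 3 fits only J (and all 7 values in {2, 3, 4, 5, 6, 7, 8} must be used), so J = 3.
L and M share exactly the 2 values {2, 4}; by pigeonhole those values go to them, so strike 2, 4 from H.
So 6 goes to H.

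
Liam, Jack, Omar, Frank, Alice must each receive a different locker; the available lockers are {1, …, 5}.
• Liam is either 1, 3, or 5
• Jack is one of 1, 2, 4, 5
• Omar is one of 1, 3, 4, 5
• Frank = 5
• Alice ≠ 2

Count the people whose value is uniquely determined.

Frank has just one choice, so Frank = 5. So Liam, Jack, Omar, Alice can't be 5.
The 4 still-open variables together cover exactly {1, 2, 3, 4} — 4 values for 4 variables — and 2 appears only in Jack's list, so Jack = 2.
Determined: Jack=2, Frank=5. The other people each still have more than one consistent value. That makes 2.

2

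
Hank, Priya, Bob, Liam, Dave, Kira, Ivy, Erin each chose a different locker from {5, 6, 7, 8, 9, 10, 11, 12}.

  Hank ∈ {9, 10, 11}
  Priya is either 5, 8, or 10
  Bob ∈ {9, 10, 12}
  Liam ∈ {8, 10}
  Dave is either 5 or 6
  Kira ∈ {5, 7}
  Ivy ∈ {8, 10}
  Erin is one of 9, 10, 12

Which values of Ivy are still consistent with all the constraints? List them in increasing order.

Among the 8 variables, 6 fits only Dave (and all 8 values in {5, 6, 7, 8, 9, 10, 11, 12} must be used), so Dave = 6.
Among the 7 still-open variables, 7 fits only Kira (and all 7 values in {5, 7, 8, 9, 10, 11, 12} must be used), so Kira = 7.
The 6 still-open variables draw from only 6 values {5, 8, 9, 10, 11, 12}, so each is used; only Priya can be 5, hence Priya = 5.
The 5 still-open variables together cover exactly {8, 9, 10, 11, 12} — 5 values for 5 variables — and 11 appears only in Hank's list, so Hank = 11.
The 2 variables Liam and Ivy are confined to {8, 10}, which locks those values in; drop them from Bob, Erin.
No further eliminations apply; Ivy can still be any of 8, 10.

8, 10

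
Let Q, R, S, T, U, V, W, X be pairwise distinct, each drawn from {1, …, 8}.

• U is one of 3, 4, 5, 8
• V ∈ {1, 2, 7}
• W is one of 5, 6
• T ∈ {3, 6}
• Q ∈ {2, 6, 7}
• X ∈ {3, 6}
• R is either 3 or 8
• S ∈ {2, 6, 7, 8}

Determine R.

The 8 variables draw from only 8 values {1, 2, 3, 4, 5, 6, 7, 8}, so each is used; only V can be 1, hence V = 1.
The 7 still-open variables draw from only 7 values {2, 3, 4, 5, 6, 7, 8}, so each is used; only U can be 4, hence U = 4.
The 6 still-open variables draw from only 6 values {2, 3, 5, 6, 7, 8}, so each is used; only W can be 5, hence W = 5.
T and X share exactly the 2 values {3, 6}; by pigeonhole those values go to them, so strike 3, 6 from Q, R, S.
So R = 8.

8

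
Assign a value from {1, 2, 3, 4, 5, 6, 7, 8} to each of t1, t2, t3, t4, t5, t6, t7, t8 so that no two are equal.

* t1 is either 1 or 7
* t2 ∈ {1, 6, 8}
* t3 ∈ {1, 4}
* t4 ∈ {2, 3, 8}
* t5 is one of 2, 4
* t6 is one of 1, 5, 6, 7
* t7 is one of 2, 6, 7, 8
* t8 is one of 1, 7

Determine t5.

Among the 8 variables, 3 fits only t4 (and all 8 values in {1, 2, 3, 4, 5, 6, 7, 8} must be used), so t4 = 3.
The 7 still-open variables together cover exactly {1, 2, 4, 5, 6, 7, 8} — 7 values for 7 variables — and 5 appears only in t6's list, so t6 = 5.
t1 and t8 share exactly the 2 values {1, 7}; by pigeonhole those values go to them, so strike 1, 7 from t2, t3, t7.
That leaves t3 = 4. Remove 4 from t5.
So t5 = 2.

2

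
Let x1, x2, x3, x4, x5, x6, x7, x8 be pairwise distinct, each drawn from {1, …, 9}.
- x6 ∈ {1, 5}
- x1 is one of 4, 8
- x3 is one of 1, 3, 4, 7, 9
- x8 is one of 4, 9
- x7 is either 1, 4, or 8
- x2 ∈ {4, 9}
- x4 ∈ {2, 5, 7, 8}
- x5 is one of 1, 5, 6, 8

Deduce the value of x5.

x2 and x8 between them cover only {4, 9} — a naked pair. Remove those values from x1, x3, x7.
That leaves x1 = 8. Eliminate 8 elsewhere: x4, x5, x7.
x7 has just one choice, so x7 = 1. Eliminate 1 elsewhere: x3, x5, x6.
That leaves x6 = 5. Strike 5 from x4, x5.
So x5 = 6.

6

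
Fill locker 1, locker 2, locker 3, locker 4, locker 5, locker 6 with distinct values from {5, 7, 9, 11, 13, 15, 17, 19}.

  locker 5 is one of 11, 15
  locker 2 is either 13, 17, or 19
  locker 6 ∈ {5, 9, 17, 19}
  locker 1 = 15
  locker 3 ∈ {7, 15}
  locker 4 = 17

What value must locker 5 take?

11

locker 1 has just one choice, so locker 1 = 15. Remove 15 from locker 3, locker 5.
So locker 5 = 11.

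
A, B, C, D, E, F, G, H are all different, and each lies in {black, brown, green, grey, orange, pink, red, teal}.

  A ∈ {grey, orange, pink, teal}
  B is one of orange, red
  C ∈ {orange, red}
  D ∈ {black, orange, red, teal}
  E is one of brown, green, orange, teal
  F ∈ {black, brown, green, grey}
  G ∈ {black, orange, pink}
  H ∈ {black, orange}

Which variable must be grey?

B and C between them cover only {orange, red} — a naked pair. Remove those values from A, D, E, G, H.
H has just one choice, so H = black. Strike black from D, F, G.
D has just one choice, so D = teal. Remove teal from A, E.
G must be pink (only option left). Strike pink from A.
So grey goes to A.

A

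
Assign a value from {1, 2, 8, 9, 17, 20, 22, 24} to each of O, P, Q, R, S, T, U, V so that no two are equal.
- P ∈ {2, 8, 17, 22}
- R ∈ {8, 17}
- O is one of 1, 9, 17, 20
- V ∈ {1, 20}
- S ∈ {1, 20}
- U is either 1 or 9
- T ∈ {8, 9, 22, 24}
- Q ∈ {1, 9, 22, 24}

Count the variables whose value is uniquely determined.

The 8 variables together cover exactly {1, 2, 8, 9, 17, 20, 22, 24} — 8 values for 8 variables — and 2 appears only in P's list, so P = 2.
S and V share exactly the 2 values {1, 20}; by pigeonhole those values go to them, so strike 1, 20 from O, Q, U.
U must be 9 (only option left). Remove 9 from O, Q, T.
O's domain is down to {17}, so O = 17. Eliminate 17 elsewhere: R.
R must be 8 (only option left). Eliminate 8 elsewhere: T.
Determined: O=17, P=2, R=8, U=9. The other variables each still have more than one consistent value. That makes 4.

4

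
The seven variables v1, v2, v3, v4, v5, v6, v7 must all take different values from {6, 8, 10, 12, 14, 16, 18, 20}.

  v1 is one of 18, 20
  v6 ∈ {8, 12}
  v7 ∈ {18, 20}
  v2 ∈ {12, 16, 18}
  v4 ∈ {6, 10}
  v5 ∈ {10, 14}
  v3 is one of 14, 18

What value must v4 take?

The 2 variables v1 and v7 are confined to {18, 20}, which locks those values in; drop them from v2, v3.
v3 must be 14 (only option left). Remove 14 from v5.
v5's domain is down to {10}, so v5 = 10. Eliminate 10 elsewhere: v4.
So v4 = 6.

6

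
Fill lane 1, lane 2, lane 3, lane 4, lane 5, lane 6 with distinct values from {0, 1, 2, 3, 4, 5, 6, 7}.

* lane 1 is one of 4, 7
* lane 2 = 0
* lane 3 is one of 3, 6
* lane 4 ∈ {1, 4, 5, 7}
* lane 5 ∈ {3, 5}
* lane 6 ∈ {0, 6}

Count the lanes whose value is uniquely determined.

lane 2 must be 0 (only option left). Eliminate 0 elsewhere: lane 6.
lane 6 has just one choice, so lane 6 = 6. So lane 3 can't be 6.
That leaves lane 3 = 3. So lane 5 can't be 3.
lane 5 has just one choice, so lane 5 = 5. So lane 4 can't be 5.
Determined: lane 2=0, lane 3=3, lane 5=5, lane 6=6. The other lanes each still have more than one consistent value. That makes 4.

4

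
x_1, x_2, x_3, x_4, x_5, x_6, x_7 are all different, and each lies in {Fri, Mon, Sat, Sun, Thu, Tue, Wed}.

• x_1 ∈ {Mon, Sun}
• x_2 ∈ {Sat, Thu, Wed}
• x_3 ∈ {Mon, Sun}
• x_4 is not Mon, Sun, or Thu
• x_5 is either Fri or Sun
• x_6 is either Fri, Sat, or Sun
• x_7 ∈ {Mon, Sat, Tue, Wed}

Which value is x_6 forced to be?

Sat

Among the 7 variables, Thu fits only x_2 (and all 7 values in {Fri, Mon, Sat, Sun, Thu, Tue, Wed} must be used), so x_2 = Thu.
x_1 and x_3 share exactly the 2 values {Mon, Sun}; by pigeonhole those values go to them, so strike Mon, Sun from x_5, x_6, x_7.
x_5 must be Fri (only option left). Strike Fri from x_4, x_6.
So x_6 = Sat.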